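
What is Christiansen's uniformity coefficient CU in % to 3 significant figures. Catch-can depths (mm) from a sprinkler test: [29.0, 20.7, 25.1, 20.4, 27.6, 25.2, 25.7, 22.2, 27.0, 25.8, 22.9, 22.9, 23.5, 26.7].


Approach: apply Christiansen's uniformity coefficient, CU = (1 - mean_abs_deviation/mean)*100.
mean = 24.621 mm
mean |d_i - mean| = 2.1612 mm
CU = (1 - 2.1612/24.621)*100 = 91.2 %
Therefore Christiansen's uniformity coefficient CU = 91.2 %.


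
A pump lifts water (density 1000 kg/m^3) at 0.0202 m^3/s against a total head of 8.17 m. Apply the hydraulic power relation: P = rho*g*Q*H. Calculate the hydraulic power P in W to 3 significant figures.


P = 1000 * 9.81 * 0.0202 * 8.17 = 1620 W
Therefore the hydraulic power P = 1620 W.


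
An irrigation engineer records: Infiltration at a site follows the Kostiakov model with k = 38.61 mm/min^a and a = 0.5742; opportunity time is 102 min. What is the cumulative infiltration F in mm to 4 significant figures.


Approach: apply the Kostiakov infiltration equation, F = k*t^a.
F = 38.61 * 102^0.5742 = 549.6 mm
Therefore the cumulative infiltration F = 549.6 mm.


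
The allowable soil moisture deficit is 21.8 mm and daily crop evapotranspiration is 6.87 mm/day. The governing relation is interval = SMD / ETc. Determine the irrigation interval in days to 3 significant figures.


interval = 21.8 / 6.87 = 3.17 days
Therefore the irrigation interval = 3.17 days.


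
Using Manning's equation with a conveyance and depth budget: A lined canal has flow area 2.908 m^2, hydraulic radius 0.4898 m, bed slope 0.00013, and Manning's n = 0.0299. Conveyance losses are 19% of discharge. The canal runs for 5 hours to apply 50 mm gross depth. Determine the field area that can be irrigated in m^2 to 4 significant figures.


Approach: apply Manning's equation with a conveyance and depth budget, Q = (1/n)*A*R^(2/3)*S^(1/2); Q_field = Q*(1-loss); Area = Q_field*t/(d/1000).
Step 1 — canal discharge (Manning's equation):
  Q = (1/0.0299) * 2.908 * 0.4898^(2/3) * 0.00013^(1/2) = 0.689034 m^3/s
Step 2 — delivered flow: Q_field = 0.689034*(1 - 19/100) = 0.558118 m^3/s
Step 3 — volume delivered: V = 0.558118 * 5*3600 = 10046.1 m^3
Step 4 — area served: A = V / (depth/1000) = 10046.1 / 0.05 = 200900 m^2
Therefore the field area that can be irrigated = 200900 m^2.


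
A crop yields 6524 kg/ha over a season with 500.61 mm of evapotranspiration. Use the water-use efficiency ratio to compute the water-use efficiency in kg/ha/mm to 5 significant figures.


Approach: apply the water-use efficiency ratio, WUE = yield/ET.
WUE = 6524 / 500.61 = 13.032 kg/ha/mm
Therefore the water-use efficiency = 13.032 kg/ha/mm.


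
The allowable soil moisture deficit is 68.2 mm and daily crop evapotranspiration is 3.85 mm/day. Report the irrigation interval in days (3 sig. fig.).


Approach: apply the irrigation interval relation, interval = SMD / ETc.
interval = 68.2 / 3.85 = 17.7 days
Therefore the irrigation interval = 17.7 days.


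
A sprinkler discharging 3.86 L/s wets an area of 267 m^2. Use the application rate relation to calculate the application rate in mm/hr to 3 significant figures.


Approach: apply the application rate relation, rate = (Q/A)*3600.
rate = (3.86 / 267) * 3600 = 52.0 mm/hr
Therefore the application rate = 52.0 mm/hr.


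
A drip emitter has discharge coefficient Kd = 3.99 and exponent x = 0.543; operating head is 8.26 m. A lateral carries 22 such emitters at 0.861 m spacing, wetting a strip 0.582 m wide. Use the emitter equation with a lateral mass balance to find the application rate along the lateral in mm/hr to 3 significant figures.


Approach: apply the emitter equation with a lateral mass balance, q = Kd*h^x; Q = n*q; rate = Q/(n*spacing*width).
Step 1 — single emitter flow (q = Kd*h^x):
  q = 3.99 * 8.26^0.543 = 12.557 L/hr
Step 2 — total lateral flow: Q = 22 * 12.557 = 276.26 L/hr
Step 3 — wetted area: A = 22 * 0.861 * 0.582 = 11.024 m^2
Step 4 — application rate: Q/A = 276.26/11.024 = 25.1 mm/hr
Therefore the application rate along the lateral = 25.1 mm/hr.


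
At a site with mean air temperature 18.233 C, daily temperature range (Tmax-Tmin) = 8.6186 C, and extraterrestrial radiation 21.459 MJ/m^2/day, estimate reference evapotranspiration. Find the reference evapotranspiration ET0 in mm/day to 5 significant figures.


Approach: apply the Hargreaves-Samani method, ET0 = 0.0023*(Tmean+17.8)*sqrt(Tmax-Tmin)*0.408*Ra.
ET0 = 0.0023*(18.233+17.8)*sqrt(8.6186)*0.408*21.459 = 2.1302 mm/day
Therefore the reference evapotranspiration ET0 = 2.1302 mm/day.


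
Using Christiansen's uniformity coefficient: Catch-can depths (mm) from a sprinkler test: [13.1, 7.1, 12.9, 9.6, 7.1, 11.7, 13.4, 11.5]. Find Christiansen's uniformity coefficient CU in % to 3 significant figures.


Approach: apply Christiansen's uniformity coefficient, CU = (1 - mean_abs_deviation/mean)*100.
mean = 10.800 mm
mean |d_i - mean| = 2.1500 mm
CU = (1 - 2.1500/10.800)*100 = 80.1 %
Therefore Christiansen's uniformity coefficient CU = 80.1 %.


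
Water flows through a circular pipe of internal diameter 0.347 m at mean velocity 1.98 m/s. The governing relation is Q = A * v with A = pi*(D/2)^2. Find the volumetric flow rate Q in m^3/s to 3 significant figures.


A = pi*(0.347/2)^2 = 0.094569 m^2
Q = 0.094569 * 1.98 = 0.187 m^3/s
Therefore the volumetric flow rate Q = 0.187 m^3/s.


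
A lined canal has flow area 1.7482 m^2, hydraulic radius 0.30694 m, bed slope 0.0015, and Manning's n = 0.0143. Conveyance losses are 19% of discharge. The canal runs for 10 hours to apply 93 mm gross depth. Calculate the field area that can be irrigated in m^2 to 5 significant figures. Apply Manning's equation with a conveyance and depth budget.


Approach: apply Manning's equation with a conveyance and depth budget, Q = (1/n)*A*R^(2/3)*S^(1/2); Q_field = Q*(1-loss); Area = Q_field*t/(d/1000).
Step 1 — canal discharge (Manning's equation):
  Q = (1/0.0143) * 1.7482 * 0.30694^(2/3) * 0.0015^(1/2) = 2.154450 m^3/s
Step 2 — delivered flow: Q_field = 2.154450*(1 - 19/100) = 1.745104 m^3/s
Step 3 — volume delivered: V = 1.745104 * 10*3600 = 62823.75 m^3
Step 4 — area served: A = V / (depth/1000) = 62823.75 / 0.093 = 675520 m^2
Therefore the field area that can be irrigated = 675520 m^2.


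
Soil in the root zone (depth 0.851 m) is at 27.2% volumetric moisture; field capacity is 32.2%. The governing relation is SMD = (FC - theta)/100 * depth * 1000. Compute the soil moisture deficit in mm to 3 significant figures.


SMD = (32.2 - 27.2)/100 * 0.851 * 1000 = 42.6 mm
Therefore the soil moisture deficit = 42.6 mm.


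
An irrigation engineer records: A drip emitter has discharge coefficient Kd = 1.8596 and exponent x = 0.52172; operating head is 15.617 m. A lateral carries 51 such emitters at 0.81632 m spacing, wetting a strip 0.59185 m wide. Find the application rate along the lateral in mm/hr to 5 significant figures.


Approach: apply the emitter equation with a lateral mass balance, q = Kd*h^x; Q = n*q; rate = Q/(n*spacing*width).
Step 1 — single emitter flow (q = Kd*h^x):
  q = 1.8596 * 15.617^0.52172 = 7.800874 L/hr
Step 2 — total lateral flow: Q = 51 * 7.800874 = 397.8446 L/hr
Step 3 — wetted area: A = 51 * 0.81632 * 0.59185 = 24.64009 m^2
Step 4 — application rate: Q/A = 397.8446/24.64009 = 16.146 mm/hr
Therefore the application rate along the lateral = 16.146 mm/hr.


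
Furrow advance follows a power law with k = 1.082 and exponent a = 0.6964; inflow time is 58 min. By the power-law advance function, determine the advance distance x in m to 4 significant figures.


Approach: apply the power-law advance function, x = k*t^a.
x = 1.082 * 58^0.6964 = 18.29 m
Therefore the advance distance x = 18.29 m.


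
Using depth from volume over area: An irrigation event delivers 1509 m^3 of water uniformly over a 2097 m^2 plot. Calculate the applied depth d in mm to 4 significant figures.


Approach: apply depth from volume over area, d = (V/A)*1000.
d = (1509 / 2097) * 1000 = 719.6 mm
Therefore the applied depth d = 719.6 mm.


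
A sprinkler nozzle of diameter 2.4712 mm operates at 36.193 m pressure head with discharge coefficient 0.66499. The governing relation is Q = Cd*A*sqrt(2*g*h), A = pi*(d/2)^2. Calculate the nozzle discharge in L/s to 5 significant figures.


A = pi*(2.4712e-3/2)^2 = 4.796293e-06 m^2
Q = 0.66499 * 4.796293e-06 * sqrt(2*9.81*36.193) * 1000 = 0.084993 L/s
Therefore the nozzle discharge = 0.084993 L/s.


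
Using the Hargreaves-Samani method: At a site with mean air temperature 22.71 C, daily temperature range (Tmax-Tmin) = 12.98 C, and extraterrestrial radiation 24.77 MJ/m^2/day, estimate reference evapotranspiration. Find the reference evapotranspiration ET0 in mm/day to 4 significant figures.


Approach: apply the Hargreaves-Samani method, ET0 = 0.0023*(Tmean+17.8)*sqrt(Tmax-Tmin)*0.408*Ra.
ET0 = 0.0023*(22.71+17.8)*sqrt(12.98)*0.408*24.77 = 3.392 mm/day
Therefore the reference evapotranspiration ET0 = 3.392 mm/day.


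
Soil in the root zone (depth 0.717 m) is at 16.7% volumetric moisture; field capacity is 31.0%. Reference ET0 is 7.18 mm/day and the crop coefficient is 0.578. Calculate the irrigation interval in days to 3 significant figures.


Approach: apply soil-water budget scheduling, SMD = (FC-theta)/100*depth*1000; ETc = ET0*Kc; interval = SMD/ETc.
Step 1 — soil moisture deficit:
  SMD = (31.0 - 16.7)/100 * 0.717 * 1000 = 102.53 mm
Step 2 — daily crop ET (ETc = ET0*Kc):
  ETc = 7.18 * 0.578 = 4.1500 mm/day
Step 3 — irrigation interval (SMD/ETc):
  interval = 102.53 / 4.1500 = 24.7 days
Therefore the irrigation interval = 24.7 days.


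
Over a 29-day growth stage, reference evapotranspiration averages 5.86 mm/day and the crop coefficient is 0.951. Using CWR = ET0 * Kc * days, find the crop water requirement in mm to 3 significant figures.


CWR = 5.86 * 0.951 * 29 = 162 mm
Therefore the crop water requirement = 162 mm.


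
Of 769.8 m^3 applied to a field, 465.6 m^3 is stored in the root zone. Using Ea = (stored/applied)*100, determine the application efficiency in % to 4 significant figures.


Ea = (465.6/769.8)*100 = 60.48 %
Therefore the application efficiency = 60.48 %.


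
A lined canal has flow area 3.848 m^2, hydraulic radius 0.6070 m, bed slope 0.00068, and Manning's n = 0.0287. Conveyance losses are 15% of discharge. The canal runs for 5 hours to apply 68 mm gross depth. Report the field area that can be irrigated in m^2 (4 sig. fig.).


Approach: apply Manning's equation with a conveyance and depth budget, Q = (1/n)*A*R^(2/3)*S^(1/2); Q_field = Q*(1-loss); Area = Q_field*t/(d/1000).
Step 1 — canal discharge (Manning's equation):
  Q = (1/0.0287) * 3.848 * 0.6070^(2/3) * 0.00068^(1/2) = 2.50649 m^3/s
Step 2 — delivered flow: Q_field = 2.50649*(1 - 15/100) = 2.13052 m^3/s
Step 3 — volume delivered: V = 2.13052 * 5*3600 = 38349.4 m^3
Step 4 — area served: A = V / (depth/1000) = 38349.4 / 0.068 = 564000 m^2
Therefore the field area that can be irrigated = 564000 m^2.


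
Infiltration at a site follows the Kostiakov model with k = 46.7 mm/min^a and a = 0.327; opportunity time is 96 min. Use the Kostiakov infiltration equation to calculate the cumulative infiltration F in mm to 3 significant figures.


Approach: apply the Kostiakov infiltration equation, F = k*t^a.
F = 46.7 * 96^0.327 = 208 mm
Therefore the cumulative infiltration F = 208 mm.


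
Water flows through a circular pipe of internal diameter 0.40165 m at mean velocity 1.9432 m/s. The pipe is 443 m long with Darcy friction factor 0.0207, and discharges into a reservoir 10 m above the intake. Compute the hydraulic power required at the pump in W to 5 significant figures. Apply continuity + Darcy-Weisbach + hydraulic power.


Approach: apply continuity + Darcy-Weisbach + hydraulic power, Q = A*v; hf = f*(L/D)*(v^2/(2g)); H = static + hf; P = rho*g*Q*H.
Step 1 — flow rate (continuity, Q = A*v):
  A = pi*(0.40165/2)^2 = 0.1267026 m^2
  Q = 0.1267026 * 1.9432 = 0.2462084 m^3/s
Step 2 — friction head loss (Darcy-Weisbach):
  hf = 0.0207 * (443/0.40165) * (1.9432^2 / (2*9.81))
  hf = 4.394023 m
Step 3 — total head: H = 10 + 4.394023 = 14.39402 m
Step 4 — hydraulic power (P = rho*g*Q*H):
  P = 1000 * 9.81 * 0.2462084 * 14.39402 = 34766 W
Therefore the hydraulic power required at the pump = 34766 W.


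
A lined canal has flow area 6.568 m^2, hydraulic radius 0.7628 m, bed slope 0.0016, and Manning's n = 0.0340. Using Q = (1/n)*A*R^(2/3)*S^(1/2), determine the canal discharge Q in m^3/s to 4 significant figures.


Q = (1/0.0340) * 6.568 * 0.7628^(2/3) * 0.0016^(1/2) = 6.451 m^3/s
Therefore the canal discharge Q = 6.451 m^3/s.


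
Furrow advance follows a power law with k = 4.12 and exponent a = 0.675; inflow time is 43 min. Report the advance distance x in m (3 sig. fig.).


Approach: apply the power-law advance function, x = k*t^a.
x = 4.12 * 43^0.675 = 52.2 m
Therefore the advance distance x = 52.2 m.


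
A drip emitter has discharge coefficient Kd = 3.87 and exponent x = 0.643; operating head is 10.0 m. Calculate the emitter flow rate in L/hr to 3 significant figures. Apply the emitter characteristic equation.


Approach: apply the emitter characteristic equation, q = Kd * h^x.
q = 3.87 * 10.0^0.643 = 17.0 L/hr
Therefore the emitter flow rate = 17.0 L/hr.


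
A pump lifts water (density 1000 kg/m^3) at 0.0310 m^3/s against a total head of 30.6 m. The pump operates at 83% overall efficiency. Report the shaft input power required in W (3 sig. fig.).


Approach: apply hydraulic power then efficiency conversion, P = rho*g*Q*H; P_in = P/eta.
Step 1 — hydraulic power (P = rho*g*Q*H):
  P = 1000 * 9.81 * 0.0310 * 30.6 = 9305.8 W
Step 2 — input power: P_in = P/eta = 9305.8 / 0.83 = 11200 W
Therefore the shaft input power required = 11200 W.


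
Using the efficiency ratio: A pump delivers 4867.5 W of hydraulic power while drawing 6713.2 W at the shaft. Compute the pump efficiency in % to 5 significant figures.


Approach: apply the efficiency ratio, eta = (P_out/P_in)*100.
eta = (4867.5 / 6713.2) * 100 = 72.506 %
Therefore the pump efficiency = 72.506 %.


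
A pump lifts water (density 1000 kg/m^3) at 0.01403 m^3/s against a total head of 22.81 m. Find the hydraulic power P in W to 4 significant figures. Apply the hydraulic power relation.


Approach: apply the hydraulic power relation, P = rho*g*Q*H.
P = 1000 * 9.81 * 0.01403 * 22.81 = 3139 W
Therefore the hydraulic power P = 3139 W.


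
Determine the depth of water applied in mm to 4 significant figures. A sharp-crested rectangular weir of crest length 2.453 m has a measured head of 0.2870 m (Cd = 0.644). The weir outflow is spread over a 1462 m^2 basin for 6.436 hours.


Approach: apply the rectangular weir equation with a volume-to-depth conversion, Q = (2/3)*Cd*L*sqrt(2g)*H^1.5; d = Q*t/A * 1000.
Step 1 — weir discharge:
  Q = (2/3)*0.644*2.453*sqrt(2*9.81)*0.2870^1.5 = 0.717240 m^3/s
Step 2 — volume: V = 0.717240 * 6.436*3600 = 16618.2 m^3
Step 3 — depth: d = V/A * 1000 = 16618.2/1462 * 1000 = 11370 mm
Therefore the depth of water applied = 11370 mm.


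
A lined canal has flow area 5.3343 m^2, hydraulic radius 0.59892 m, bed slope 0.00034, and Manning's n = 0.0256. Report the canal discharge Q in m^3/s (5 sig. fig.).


Approach: apply Manning's equation, Q = (1/n)*A*R^(2/3)*S^(1/2).
Q = (1/0.0256) * 5.3343 * 0.59892^(2/3) * 0.00034^(1/2) = 2.7300 m^3/s
Therefore the canal discharge Q = 2.7300 m^3/s.


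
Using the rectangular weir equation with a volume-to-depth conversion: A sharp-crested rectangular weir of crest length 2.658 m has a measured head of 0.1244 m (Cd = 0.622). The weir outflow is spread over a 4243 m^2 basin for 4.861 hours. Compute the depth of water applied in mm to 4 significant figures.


Approach: apply the rectangular weir equation with a volume-to-depth conversion, Q = (2/3)*Cd*L*sqrt(2g)*H^1.5; d = Q*t/A * 1000.
Step 1 — weir discharge:
  Q = (2/3)*0.622*2.658*sqrt(2*9.81)*0.1244^1.5 = 0.214207 m^3/s
Step 2 — volume: V = 0.214207 * 4.861*3600 = 3748.54 m^3
Step 3 — depth: d = V/A * 1000 = 3748.54/4243 * 1000 = 883.5 mm
Therefore the depth of water applied = 883.5 mm.


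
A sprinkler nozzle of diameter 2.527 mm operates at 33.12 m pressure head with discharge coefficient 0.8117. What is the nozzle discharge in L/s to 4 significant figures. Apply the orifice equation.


Approach: apply the orifice equation, Q = Cd*A*sqrt(2*g*h), A = pi*(d/2)^2.
A = pi*(2.527e-3/2)^2 = 5.01534e-06 m^2
Q = 0.8117 * 5.01534e-06 * sqrt(2*9.81*33.12) * 1000 = 0.1038 L/s
Therefore the nozzle discharge = 0.1038 L/s.


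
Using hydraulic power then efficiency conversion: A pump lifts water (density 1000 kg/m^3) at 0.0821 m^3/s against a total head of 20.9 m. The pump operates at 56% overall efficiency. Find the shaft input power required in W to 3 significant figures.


Approach: apply hydraulic power then efficiency conversion, P = rho*g*Q*H; P_in = P/eta.
Step 1 — hydraulic power (P = rho*g*Q*H):
  P = 1000 * 9.81 * 0.0821 * 20.9 = 16833 W
Step 2 — input power: P_in = P/eta = 16833 / 0.56 = 30100 W
Therefore the shaft input power required = 30100 W.


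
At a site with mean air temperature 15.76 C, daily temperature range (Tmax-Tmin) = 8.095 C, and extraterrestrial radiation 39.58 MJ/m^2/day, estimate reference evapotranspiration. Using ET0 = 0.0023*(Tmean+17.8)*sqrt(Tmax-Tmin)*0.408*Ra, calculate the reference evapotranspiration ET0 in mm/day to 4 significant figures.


ET0 = 0.0023*(15.76+17.8)*sqrt(8.095)*0.408*39.58 = 3.546 mm/day
Therefore the reference evapotranspiration ET0 = 3.546 mm/day.


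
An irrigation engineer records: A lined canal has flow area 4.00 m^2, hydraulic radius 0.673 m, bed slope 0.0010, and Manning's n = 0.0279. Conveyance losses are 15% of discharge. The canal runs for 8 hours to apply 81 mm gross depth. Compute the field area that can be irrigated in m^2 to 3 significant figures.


Approach: apply Manning's equation with a conveyance and depth budget, Q = (1/n)*A*R^(2/3)*S^(1/2); Q_field = Q*(1-loss); Area = Q_field*t/(d/1000).
Step 1 — canal discharge (Manning's equation):
  Q = (1/0.0279) * 4.00 * 0.673^(2/3) * 0.0010^(1/2) = 3.4818 m^3/s
Step 2 — delivered flow: Q_field = 3.4818*(1 - 15/100) = 2.9595 m^3/s
Step 3 — volume delivered: V = 2.9595 * 8*3600 = 85234 m^3
Step 4 — area served: A = V / (depth/1000) = 85234 / 0.081 = 1050000 m^2
Therefore the field area that can be irrigated = 1050000 m^2.


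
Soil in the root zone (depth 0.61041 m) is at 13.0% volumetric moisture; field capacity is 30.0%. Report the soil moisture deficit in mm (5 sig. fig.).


Approach: apply the soil moisture deficit relation, SMD = (FC - theta)/100 * depth * 1000.
SMD = (30.0 - 13.0)/100 * 0.61041 * 1000 = 103.77 mm
Therefore the soil moisture deficit = 103.77 mm.


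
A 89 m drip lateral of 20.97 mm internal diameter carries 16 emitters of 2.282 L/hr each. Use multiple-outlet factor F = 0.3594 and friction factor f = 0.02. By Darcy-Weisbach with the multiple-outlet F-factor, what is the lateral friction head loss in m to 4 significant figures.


Approach: apply Darcy-Weisbach with the multiple-outlet F-factor, Q = n*q/(3600*1000) m^3/s; v = Q/A; hf = F*f*(L/D)*(v^2/(2g)).
Q = 16*2.282/(3600*1000) = 1.01422e-05 m^3/s
A = pi*(20.97e-3/2)^2 = 3.45372e-04 m^2, so v = Q/A = 0.0293661 m/s
hf = 0.3594*0.02*(89/0.02097)*(0.0293661^2/(2*9.81)) = 0.001341 m
Therefore the lateral friction head loss = 0.001341 m.


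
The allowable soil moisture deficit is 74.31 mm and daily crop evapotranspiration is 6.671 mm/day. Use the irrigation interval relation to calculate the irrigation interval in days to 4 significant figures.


Approach: apply the irrigation interval relation, interval = SMD / ETc.
interval = 74.31 / 6.671 = 11.14 days
Therefore the irrigation interval = 11.14 days.


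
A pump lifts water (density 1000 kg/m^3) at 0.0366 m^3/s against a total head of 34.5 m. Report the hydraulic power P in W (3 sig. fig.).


Approach: apply the hydraulic power relation, P = rho*g*Q*H.
P = 1000 * 9.81 * 0.0366 * 34.5 = 12400 W
Therefore the hydraulic power P = 12400 W.


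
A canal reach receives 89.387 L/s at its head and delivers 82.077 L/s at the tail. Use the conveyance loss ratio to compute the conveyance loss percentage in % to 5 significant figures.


Approach: apply the conveyance loss ratio, loss% = ((Q_head - Q_tail)/Q_head)*100.
loss = ((89.387 - 82.077)/89.387)*100 = 8.1779 %
Therefore the conveyance loss percentage = 8.1779 %.


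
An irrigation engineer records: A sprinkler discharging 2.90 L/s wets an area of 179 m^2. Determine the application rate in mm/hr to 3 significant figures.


Approach: apply the application rate relation, rate = (Q/A)*3600.
rate = (2.90 / 179) * 3600 = 58.3 mm/hr
Therefore the application rate = 58.3 mm/hr.


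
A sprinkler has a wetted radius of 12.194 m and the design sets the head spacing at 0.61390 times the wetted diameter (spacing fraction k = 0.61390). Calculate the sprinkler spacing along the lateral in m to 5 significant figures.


Approach: apply the sprinkler spacing rule (spacing as a fraction of wetted diameter), S = k*(2*R).
S = 0.61390 * (2 * 12.194) = 14.972 m
Therefore the sprinkler spacing along the lateral = 14.972 m.


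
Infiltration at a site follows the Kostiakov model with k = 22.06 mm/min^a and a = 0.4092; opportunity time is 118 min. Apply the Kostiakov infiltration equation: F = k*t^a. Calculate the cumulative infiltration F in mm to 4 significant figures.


F = 22.06 * 118^0.4092 = 155.4 mm
Therefore the cumulative infiltration F = 155.4 mm.


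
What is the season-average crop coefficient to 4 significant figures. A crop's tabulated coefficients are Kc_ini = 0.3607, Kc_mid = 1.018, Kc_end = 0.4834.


Approach: apply a simple seasonal average, Kc_avg = (Kc_ini + Kc_mid + Kc_end)/3.
Kc_avg = (0.3607 + 1.018 + 0.4834)/3 = 0.6207
Therefore the season-average crop coefficient = 0.6207.


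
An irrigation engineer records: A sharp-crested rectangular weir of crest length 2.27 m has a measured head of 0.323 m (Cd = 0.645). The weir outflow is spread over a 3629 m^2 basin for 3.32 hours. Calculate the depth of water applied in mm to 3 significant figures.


Approach: apply the rectangular weir equation with a volume-to-depth conversion, Q = (2/3)*Cd*L*sqrt(2g)*H^1.5; d = Q*t/A * 1000.
Step 1 — weir discharge:
  Q = (2/3)*0.645*2.27*sqrt(2*9.81)*0.323^1.5 = 0.79368 m^3/s
Step 2 — volume: V = 0.79368 * 3.32*3600 = 9486.1 m^3
Step 3 — depth: d = V/A * 1000 = 9486.1/3629 * 1000 = 2610 mm
Therefore the depth of water applied = 2610 mm.


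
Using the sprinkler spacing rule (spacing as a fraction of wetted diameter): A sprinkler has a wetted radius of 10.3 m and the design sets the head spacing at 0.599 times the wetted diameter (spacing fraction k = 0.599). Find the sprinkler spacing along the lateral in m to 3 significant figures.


Approach: apply the sprinkler spacing rule (spacing as a fraction of wetted diameter), S = k*(2*R).
S = 0.599 * (2 * 10.3) = 12.3 m
Therefore the sprinkler spacing along the lateral = 12.3 m.


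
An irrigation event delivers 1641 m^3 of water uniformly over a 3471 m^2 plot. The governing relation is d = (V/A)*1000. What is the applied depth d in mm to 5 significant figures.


d = (1641 / 3471) * 1000 = 472.77 mm
Therefore the applied depth d = 472.77 mm.


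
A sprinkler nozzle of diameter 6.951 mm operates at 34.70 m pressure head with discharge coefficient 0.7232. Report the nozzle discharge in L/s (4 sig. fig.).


Approach: apply the orifice equation, Q = Cd*A*sqrt(2*g*h), A = pi*(d/2)^2.
A = pi*(6.951e-3/2)^2 = 3.79476e-05 m^2
Q = 0.7232 * 3.79476e-05 * sqrt(2*9.81*34.70) * 1000 = 0.7161 L/s
Therefore the nozzle discharge = 0.7161 L/s.


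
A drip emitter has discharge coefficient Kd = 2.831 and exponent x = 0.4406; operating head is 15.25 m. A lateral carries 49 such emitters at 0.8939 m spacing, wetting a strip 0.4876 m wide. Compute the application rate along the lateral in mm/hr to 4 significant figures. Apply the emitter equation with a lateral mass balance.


Approach: apply the emitter equation with a lateral mass balance, q = Kd*h^x; Q = n*q; rate = Q/(n*spacing*width).
Step 1 — single emitter flow (q = Kd*h^x):
  q = 2.831 * 15.25^0.4406 = 9.40348 L/hr
Step 2 — total lateral flow: Q = 49 * 9.40348 = 460.770 L/hr
Step 3 — wetted area: A = 49 * 0.8939 * 0.4876 = 21.3574 m^2
Step 4 — application rate: Q/A = 460.770/21.3574 = 21.57 mm/hr
Therefore the application rate along the lateral = 21.57 mm/hr.


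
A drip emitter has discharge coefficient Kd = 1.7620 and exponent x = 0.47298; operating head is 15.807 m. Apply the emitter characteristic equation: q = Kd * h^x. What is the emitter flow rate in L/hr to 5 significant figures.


q = 1.7620 * 15.807^0.47298 = 6.5019 L/hr
Therefore the emitter flow rate = 6.5019 L/hr.


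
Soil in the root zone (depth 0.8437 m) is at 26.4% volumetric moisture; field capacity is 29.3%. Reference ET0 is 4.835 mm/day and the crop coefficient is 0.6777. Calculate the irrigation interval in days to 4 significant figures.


Approach: apply soil-water budget scheduling, SMD = (FC-theta)/100*depth*1000; ETc = ET0*Kc; interval = SMD/ETc.
Step 1 — soil moisture deficit:
  SMD = (29.3 - 26.4)/100 * 0.8437 * 1000 = 24.4673 mm
Step 2 — daily crop ET (ETc = ET0*Kc):
  ETc = 4.835 * 0.6777 = 3.27668 mm/day
Step 3 — irrigation interval (SMD/ETc):
  interval = 24.4673 / 3.27668 = 7.467 days
Therefore the irrigation interval = 7.467 days.


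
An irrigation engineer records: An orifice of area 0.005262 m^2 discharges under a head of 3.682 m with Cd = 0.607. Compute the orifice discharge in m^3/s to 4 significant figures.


Approach: apply the orifice equation, Q = Cd*A*sqrt(2*g*h).
Q = 0.607 * 0.005262 * sqrt(2*9.81*3.682) = 0.02715 m^3/s
Therefore the orifice discharge = 0.02715 m^3/s.


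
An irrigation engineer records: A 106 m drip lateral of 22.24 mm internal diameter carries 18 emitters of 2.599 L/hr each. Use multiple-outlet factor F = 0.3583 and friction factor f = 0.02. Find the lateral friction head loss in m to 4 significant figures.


Approach: apply Darcy-Weisbach with the multiple-outlet F-factor, Q = n*q/(3600*1000) m^3/s; v = Q/A; hf = F*f*(L/D)*(v^2/(2g)).
Q = 18*2.599/(3600*1000) = 1.29950e-05 m^3/s
A = pi*(22.24e-3/2)^2 = 3.88472e-04 m^2, so v = Q/A = 0.0334516 m/s
hf = 0.3583*0.02*(106/0.02224)*(0.0334516^2/(2*9.81)) = 0.001948 m
Therefore the lateral friction head loss = 0.001948 m.


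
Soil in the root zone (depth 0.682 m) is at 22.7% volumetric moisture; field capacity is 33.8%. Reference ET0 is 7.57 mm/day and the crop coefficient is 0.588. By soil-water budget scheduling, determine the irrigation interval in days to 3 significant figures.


Approach: apply soil-water budget scheduling, SMD = (FC-theta)/100*depth*1000; ETc = ET0*Kc; interval = SMD/ETc.
Step 1 — soil moisture deficit:
  SMD = (33.8 - 22.7)/100 * 0.682 * 1000 = 75.702 mm
Step 2 — daily crop ET (ETc = ET0*Kc):
  ETc = 7.57 * 0.588 = 4.4512 mm/day
Step 3 — irrigation interval (SMD/ETc):
  interval = 75.702 / 4.4512 = 17.0 days
Therefore the irrigation interval = 17.0 days.


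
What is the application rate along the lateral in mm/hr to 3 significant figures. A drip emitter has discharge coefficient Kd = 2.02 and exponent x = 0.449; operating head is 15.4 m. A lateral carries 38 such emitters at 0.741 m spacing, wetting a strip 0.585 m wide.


Approach: apply the emitter equation with a lateral mass balance, q = Kd*h^x; Q = n*q; rate = Q/(n*spacing*width).
Step 1 — single emitter flow (q = Kd*h^x):
  q = 2.02 * 15.4^0.449 = 6.8952 L/hr
Step 2 — total lateral flow: Q = 38 * 6.8952 = 262.02 L/hr
Step 3 — wetted area: A = 38 * 0.741 * 0.585 = 16.472 m^2
Step 4 — application rate: Q/A = 262.02/16.472 = 15.9 mm/hr
Therefore the application rate along the lateral = 15.9 mm/hr.


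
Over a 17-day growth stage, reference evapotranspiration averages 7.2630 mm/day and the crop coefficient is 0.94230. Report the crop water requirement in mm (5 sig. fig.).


Approach: apply the crop water requirement relation, CWR = ET0 * Kc * days.
CWR = 7.2630 * 0.94230 * 17 = 116.35 mm
Therefore the crop water requirement = 116.35 mm.


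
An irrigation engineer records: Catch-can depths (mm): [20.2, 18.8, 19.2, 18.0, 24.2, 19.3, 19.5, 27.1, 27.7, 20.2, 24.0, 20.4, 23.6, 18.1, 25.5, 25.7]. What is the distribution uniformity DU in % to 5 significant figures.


Approach: apply the low-quarter distribution uniformity, DU = (mean of lowest quarter of readings / overall mean)*100.
sorted lowest 4 of 16: [18.0, 18.1, 18.8, 19.2] -> mean = 18.52500 mm
overall mean = 21.96875 mm
DU = (18.52500/21.96875)*100 = 84.324 %
Therefore the distribution uniformity DU = 84.324 %.


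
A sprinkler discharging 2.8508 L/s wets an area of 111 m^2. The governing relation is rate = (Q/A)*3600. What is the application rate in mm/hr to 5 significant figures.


rate = (2.8508 / 111) * 3600 = 92.458 mm/hr
Therefore the application rate = 92.458 mm/hr.


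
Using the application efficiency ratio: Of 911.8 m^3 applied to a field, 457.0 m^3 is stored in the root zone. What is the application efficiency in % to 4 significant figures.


Approach: apply the application efficiency ratio, Ea = (stored/applied)*100.
Ea = (457.0/911.8)*100 = 50.12 %
Therefore the application efficiency = 50.12 %.


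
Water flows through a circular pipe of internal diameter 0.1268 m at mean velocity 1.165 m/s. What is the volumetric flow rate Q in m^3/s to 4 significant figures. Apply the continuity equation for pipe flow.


Approach: apply the continuity equation for pipe flow, Q = A * v with A = pi*(D/2)^2.
A = pi*(0.1268/2)^2 = 0.0126278 m^2
Q = 0.0126278 * 1.165 = 0.01471 m^3/s
Therefore the volumetric flow rate Q = 0.01471 m^3/s.


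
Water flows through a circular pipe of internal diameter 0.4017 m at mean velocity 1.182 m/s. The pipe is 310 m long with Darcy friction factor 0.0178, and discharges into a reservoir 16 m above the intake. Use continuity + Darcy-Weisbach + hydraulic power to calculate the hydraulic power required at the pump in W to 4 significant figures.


Approach: apply continuity + Darcy-Weisbach + hydraulic power, Q = A*v; hf = f*(L/D)*(v^2/(2g)); H = static + hf; P = rho*g*Q*H.
Step 1 — flow rate (continuity, Q = A*v):
  A = pi*(0.4017/2)^2 = 0.126734 m^2
  Q = 0.126734 * 1.182 = 0.149800 m^3/s
Step 2 — friction head loss (Darcy-Weisbach):
  hf = 0.0178 * (310/0.4017) * (1.182^2 / (2*9.81))
  hf = 0.978173 m
Step 3 — total head: H = 16 + 0.978173 = 16.9782 m
Step 4 — hydraulic power (P = rho*g*Q*H):
  P = 1000 * 9.81 * 0.149800 * 16.9782 = 24950 W
Therefore the hydraulic power required at the pump = 24950 W.


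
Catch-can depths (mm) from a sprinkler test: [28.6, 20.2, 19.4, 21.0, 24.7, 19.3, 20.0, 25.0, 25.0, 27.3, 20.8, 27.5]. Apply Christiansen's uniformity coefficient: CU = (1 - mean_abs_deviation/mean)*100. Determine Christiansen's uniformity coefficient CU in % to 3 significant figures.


mean = 23.233 mm
mean |d_i - mean| = 3.1167 mm
CU = (1 - 3.1167/23.233)*100 = 86.6 %
Therefore Christiansen's uniformity coefficient CU = 86.6 %.


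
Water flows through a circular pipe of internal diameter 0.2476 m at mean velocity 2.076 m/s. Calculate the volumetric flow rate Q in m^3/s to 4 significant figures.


Approach: apply the continuity equation for pipe flow, Q = A * v with A = pi*(D/2)^2.
A = pi*(0.2476/2)^2 = 0.0481494 m^2
Q = 0.0481494 * 2.076 = 0.09996 m^3/s
Therefore the volumetric flow rate Q = 0.09996 m^3/s.


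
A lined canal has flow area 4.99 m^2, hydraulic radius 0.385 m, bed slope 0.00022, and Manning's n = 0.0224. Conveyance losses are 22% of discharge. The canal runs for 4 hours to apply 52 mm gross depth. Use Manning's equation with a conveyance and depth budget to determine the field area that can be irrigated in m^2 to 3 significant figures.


Approach: apply Manning's equation with a conveyance and depth budget, Q = (1/n)*A*R^(2/3)*S^(1/2); Q_field = Q*(1-loss); Area = Q_field*t/(d/1000).
Step 1 — canal discharge (Manning's equation):
  Q = (1/0.0224) * 4.99 * 0.385^(2/3) * 0.00022^(1/2) = 1.7487 m^3/s
Step 2 — delivered flow: Q_field = 1.7487*(1 - 22/100) = 1.3640 m^3/s
Step 3 — volume delivered: V = 1.3640 * 4*3600 = 19641 m^3
Step 4 — area served: A = V / (depth/1000) = 19641 / 0.052 = 378000 m^2
Therefore the field area that can be irrigated = 378000 m^2.


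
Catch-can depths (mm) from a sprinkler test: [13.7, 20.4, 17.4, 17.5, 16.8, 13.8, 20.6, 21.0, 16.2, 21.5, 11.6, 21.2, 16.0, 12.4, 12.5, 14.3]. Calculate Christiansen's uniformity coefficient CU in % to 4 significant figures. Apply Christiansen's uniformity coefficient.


Approach: apply Christiansen's uniformity coefficient, CU = (1 - mean_abs_deviation/mean)*100.
mean = 16.6812 mm
mean |d_i - mean| = 2.86875 mm
CU = (1 - 2.86875/16.6812)*100 = 82.80 %
Therefore Christiansen's uniformity coefficient CU = 82.80 %.


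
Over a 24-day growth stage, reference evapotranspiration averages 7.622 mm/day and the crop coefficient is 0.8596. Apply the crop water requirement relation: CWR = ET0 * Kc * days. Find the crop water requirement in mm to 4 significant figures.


CWR = 7.622 * 0.8596 * 24 = 157.2 mm
Therefore the crop water requirement = 157.2 mm.


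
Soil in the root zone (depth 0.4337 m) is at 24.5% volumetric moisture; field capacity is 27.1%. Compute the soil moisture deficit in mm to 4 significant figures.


Approach: apply the soil moisture deficit relation, SMD = (FC - theta)/100 * depth * 1000.
SMD = (27.1 - 24.5)/100 * 0.4337 * 1000 = 11.28 mm
Therefore the soil moisture deficit = 11.28 mm.


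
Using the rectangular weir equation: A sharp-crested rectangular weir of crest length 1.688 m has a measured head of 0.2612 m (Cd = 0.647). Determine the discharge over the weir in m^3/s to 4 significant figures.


Approach: apply the rectangular weir equation, Q = (2/3)*Cd*L*sqrt(2g)*H^1.5.
Q = (2/3)*0.647*1.688*sqrt(2*9.81)*0.2612^1.5 = 0.4305 m^3/s
Therefore the discharge over the weir = 0.4305 m^3/s.


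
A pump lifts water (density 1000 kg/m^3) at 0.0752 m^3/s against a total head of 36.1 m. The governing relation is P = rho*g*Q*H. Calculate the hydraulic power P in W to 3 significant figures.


P = 1000 * 9.81 * 0.0752 * 36.1 = 26600 W
Therefore the hydraulic power P = 26600 W.


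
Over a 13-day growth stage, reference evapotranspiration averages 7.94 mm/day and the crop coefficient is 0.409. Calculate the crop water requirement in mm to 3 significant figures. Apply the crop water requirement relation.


Approach: apply the crop water requirement relation, CWR = ET0 * Kc * days.
CWR = 7.94 * 0.409 * 13 = 42.2 mm
Therefore the crop water requirement = 42.2 mm.


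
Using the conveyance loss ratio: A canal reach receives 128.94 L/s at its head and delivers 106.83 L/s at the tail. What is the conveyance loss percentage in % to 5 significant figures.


Approach: apply the conveyance loss ratio, loss% = ((Q_head - Q_tail)/Q_head)*100.
loss = ((128.94 - 106.83)/128.94)*100 = 17.148 %
Therefore the conveyance loss percentage = 17.148 %.


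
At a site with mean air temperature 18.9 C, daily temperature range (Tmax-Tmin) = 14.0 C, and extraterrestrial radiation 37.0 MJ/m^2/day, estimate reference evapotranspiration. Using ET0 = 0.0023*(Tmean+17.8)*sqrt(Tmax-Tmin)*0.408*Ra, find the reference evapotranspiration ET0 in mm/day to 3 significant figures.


ET0 = 0.0023*(18.9+17.8)*sqrt(14.0)*0.408*37.0 = 4.77 mm/day
Therefore the reference evapotranspiration ET0 = 4.77 mm/day.


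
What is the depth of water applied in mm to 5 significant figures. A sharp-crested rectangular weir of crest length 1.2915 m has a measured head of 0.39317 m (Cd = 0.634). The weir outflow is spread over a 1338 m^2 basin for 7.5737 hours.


Approach: apply the rectangular weir equation with a volume-to-depth conversion, Q = (2/3)*Cd*L*sqrt(2g)*H^1.5; d = Q*t/A * 1000.
Step 1 — weir discharge:
  Q = (2/3)*0.634*1.2915*sqrt(2*9.81)*0.39317^1.5 = 0.5960909 m^3/s
Step 2 — volume: V = 0.5960909 * 7.5737*3600 = 16252.61 m^3
Step 3 — depth: d = V/A * 1000 = 16252.61/1338 * 1000 = 12147 mm
Therefore the depth of water applied = 12147 mm.


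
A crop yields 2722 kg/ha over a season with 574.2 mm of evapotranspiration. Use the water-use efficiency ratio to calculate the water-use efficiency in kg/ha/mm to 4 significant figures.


Approach: apply the water-use efficiency ratio, WUE = yield/ET.
WUE = 2722 / 574.2 = 4.741 kg/ha/mm
Therefore the water-use efficiency = 4.741 kg/ha/mm.


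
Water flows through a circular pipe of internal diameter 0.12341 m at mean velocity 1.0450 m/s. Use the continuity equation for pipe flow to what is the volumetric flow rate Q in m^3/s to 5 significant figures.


Approach: apply the continuity equation for pipe flow, Q = A * v with A = pi*(D/2)^2.
A = pi*(0.12341/2)^2 = 0.01196164 m^2
Q = 0.01196164 * 1.0450 = 0.012500 m^3/s
Therefore the volumetric flow rate Q = 0.012500 m^3/s.


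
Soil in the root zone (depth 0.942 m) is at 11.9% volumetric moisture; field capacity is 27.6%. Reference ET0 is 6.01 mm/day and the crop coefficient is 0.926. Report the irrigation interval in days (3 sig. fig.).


Approach: apply soil-water budget scheduling, SMD = (FC-theta)/100*depth*1000; ETc = ET0*Kc; interval = SMD/ETc.
Step 1 — soil moisture deficit:
  SMD = (27.6 - 11.9)/100 * 0.942 * 1000 = 147.89 mm
Step 2 — daily crop ET (ETc = ET0*Kc):
  ETc = 6.01 * 0.926 = 5.5653 mm/day
Step 3 — irrigation interval (SMD/ETc):
  interval = 147.89 / 5.5653 = 26.6 days
Therefore the irrigation interval = 26.6 days.


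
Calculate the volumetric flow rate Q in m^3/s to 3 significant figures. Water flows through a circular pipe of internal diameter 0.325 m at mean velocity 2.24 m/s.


Approach: apply the continuity equation for pipe flow, Q = A * v with A = pi*(D/2)^2.
A = pi*(0.325/2)^2 = 0.082958 m^2
Q = 0.082958 * 2.24 = 0.186 m^3/s
Therefore the volumetric flow rate Q = 0.186 m^3/s.


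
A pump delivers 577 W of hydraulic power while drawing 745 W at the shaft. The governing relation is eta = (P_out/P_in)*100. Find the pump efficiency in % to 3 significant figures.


eta = (577 / 745) * 100 = 77.4 %
Therefore the pump efficiency = 77.4 %.


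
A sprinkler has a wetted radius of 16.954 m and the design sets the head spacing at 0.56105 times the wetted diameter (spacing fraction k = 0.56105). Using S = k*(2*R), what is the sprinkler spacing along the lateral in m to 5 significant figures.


S = 0.56105 * (2 * 16.954) = 19.024 m
Therefore the sprinkler spacing along the lateral = 19.024 m.


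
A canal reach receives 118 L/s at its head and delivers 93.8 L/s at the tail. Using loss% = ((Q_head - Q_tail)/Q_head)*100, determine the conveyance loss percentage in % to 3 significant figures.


loss = ((118 - 93.8)/118)*100 = 20.5 %
Therefore the conveyance loss percentage = 20.5 %.


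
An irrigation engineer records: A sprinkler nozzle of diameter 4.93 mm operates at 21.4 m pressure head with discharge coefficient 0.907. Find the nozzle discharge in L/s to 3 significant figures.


Approach: apply the orifice equation, Q = Cd*A*sqrt(2*g*h), A = pi*(d/2)^2.
A = pi*(4.93e-3/2)^2 = 1.9089e-05 m^2
Q = 0.907 * 1.9089e-05 * sqrt(2*9.81*21.4) * 1000 = 0.355 L/s
Therefore the nozzle discharge = 0.355 L/s.


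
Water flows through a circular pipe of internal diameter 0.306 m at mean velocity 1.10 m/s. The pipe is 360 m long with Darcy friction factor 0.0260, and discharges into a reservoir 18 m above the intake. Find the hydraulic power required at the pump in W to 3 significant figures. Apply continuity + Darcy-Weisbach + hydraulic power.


Approach: apply continuity + Darcy-Weisbach + hydraulic power, Q = A*v; hf = f*(L/D)*(v^2/(2g)); H = static + hf; P = rho*g*Q*H.
Step 1 — flow rate (continuity, Q = A*v):
  A = pi*(0.306/2)^2 = 0.073542 m^2
  Q = 0.073542 * 1.10 = 0.080896 m^3/s
Step 2 — friction head loss (Darcy-Weisbach):
  hf = 0.0260 * (360/0.306) * (1.10^2 / (2*9.81))
  hf = 1.8864 m
Step 3 — total head: H = 18 + 1.8864 = 19.886 m
Step 4 — hydraulic power (P = rho*g*Q*H):
  P = 1000 * 9.81 * 0.080896 * 19.886 = 15800 W
Therefore the hydraulic power required at the pump = 15800 W.
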